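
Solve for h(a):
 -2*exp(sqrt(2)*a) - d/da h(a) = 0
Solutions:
 h(a) = C1 - sqrt(2)*exp(sqrt(2)*a)


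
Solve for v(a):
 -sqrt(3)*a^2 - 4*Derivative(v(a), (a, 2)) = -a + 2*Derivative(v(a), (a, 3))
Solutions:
 v(a) = C1 + C2*a + C3*exp(-2*a) - sqrt(3)*a^4/48 + a^3*(1 + sqrt(3))/24 - a^2*(1 + sqrt(3))/16


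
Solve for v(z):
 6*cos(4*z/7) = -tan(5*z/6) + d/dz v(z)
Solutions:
 v(z) = C1 - 6*log(cos(5*z/6))/5 + 21*sin(4*z/7)/2


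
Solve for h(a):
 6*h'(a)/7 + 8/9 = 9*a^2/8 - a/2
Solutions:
 h(a) = C1 + 7*a^3/16 - 7*a^2/24 - 28*a/27


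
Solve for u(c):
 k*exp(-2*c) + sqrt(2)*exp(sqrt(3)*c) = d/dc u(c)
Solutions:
 u(c) = C1 - k*exp(-2*c)/2 + sqrt(6)*exp(sqrt(3)*c)/3


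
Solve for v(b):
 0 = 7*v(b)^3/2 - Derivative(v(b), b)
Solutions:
 v(b) = -sqrt(-1/(C1 + 7*b))
 v(b) = sqrt(-1/(C1 + 7*b))


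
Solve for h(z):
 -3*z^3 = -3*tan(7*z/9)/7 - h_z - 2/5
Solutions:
 h(z) = C1 + 3*z^4/4 - 2*z/5 + 27*log(cos(7*z/9))/49


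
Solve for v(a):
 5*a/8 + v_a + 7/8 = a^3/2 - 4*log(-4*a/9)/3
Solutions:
 v(a) = C1 + a^4/8 - 5*a^2/16 - 4*a*log(-a)/3 + a*(-64*log(2) + 11 + 64*log(3))/24


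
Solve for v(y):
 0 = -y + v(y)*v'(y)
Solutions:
 v(y) = -sqrt(C1 + y^2)
 v(y) = sqrt(C1 + y^2)


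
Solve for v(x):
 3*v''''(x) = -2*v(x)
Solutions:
 v(x) = (C1*sin(6^(3/4)*x/6) + C2*cos(6^(3/4)*x/6))*exp(-6^(3/4)*x/6) + (C3*sin(6^(3/4)*x/6) + C4*cos(6^(3/4)*x/6))*exp(6^(3/4)*x/6)


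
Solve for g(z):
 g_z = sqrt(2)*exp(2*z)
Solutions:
 g(z) = C1 + sqrt(2)*exp(2*z)/2


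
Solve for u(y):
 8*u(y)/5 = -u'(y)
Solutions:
 u(y) = C1*exp(-8*y/5)


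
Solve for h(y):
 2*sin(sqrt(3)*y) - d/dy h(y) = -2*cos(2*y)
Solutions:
 h(y) = C1 + sin(2*y) - 2*sqrt(3)*cos(sqrt(3)*y)/3


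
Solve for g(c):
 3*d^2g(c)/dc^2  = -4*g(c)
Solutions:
 g(c) = C1*sin(2*sqrt(3)*c/3) + C2*cos(2*sqrt(3)*c/3)


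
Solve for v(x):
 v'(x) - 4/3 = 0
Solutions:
 v(x) = C1 + 4*x/3


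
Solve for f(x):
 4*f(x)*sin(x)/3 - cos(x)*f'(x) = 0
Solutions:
 f(x) = C1/cos(x)^(4/3)


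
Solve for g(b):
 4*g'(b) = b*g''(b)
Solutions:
 g(b) = C1 + C2*b^5


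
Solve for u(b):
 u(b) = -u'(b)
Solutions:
 u(b) = C1*exp(-b)


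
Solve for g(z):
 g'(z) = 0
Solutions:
 g(z) = C1


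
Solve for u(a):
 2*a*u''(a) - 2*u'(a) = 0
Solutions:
 u(a) = C1 + C2*a^2


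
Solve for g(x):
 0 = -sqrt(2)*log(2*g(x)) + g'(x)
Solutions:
 -sqrt(2)*Integral(1/(log(_y) + log(2)), (_y, g(x)))/2 = C1 - x


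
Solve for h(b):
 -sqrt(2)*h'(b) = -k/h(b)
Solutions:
 h(b) = -sqrt(C1 + sqrt(2)*b*k)
 h(b) = sqrt(C1 + sqrt(2)*b*k)


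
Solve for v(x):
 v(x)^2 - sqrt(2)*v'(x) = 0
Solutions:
 v(x) = -2/(C1 + sqrt(2)*x)


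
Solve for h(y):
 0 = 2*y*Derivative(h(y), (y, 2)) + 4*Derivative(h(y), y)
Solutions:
 h(y) = C1 + C2/y


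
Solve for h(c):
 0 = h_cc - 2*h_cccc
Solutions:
 h(c) = C1 + C2*c + C3*exp(-sqrt(2)*c/2) + C4*exp(sqrt(2)*c/2)


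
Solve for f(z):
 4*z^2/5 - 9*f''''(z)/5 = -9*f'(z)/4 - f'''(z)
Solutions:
 f(z) = C1 + C2*exp(z*(-5^(1/3)*(81*sqrt(60249) + 19883)^(1/3) - 20*5^(2/3)/(81*sqrt(60249) + 19883)^(1/3) + 20)/108)*sin(sqrt(3)*5^(1/3)*z*(-(81*sqrt(60249) + 19883)^(1/3) + 20*5^(1/3)/(81*sqrt(60249) + 19883)^(1/3))/108) + C3*exp(z*(-5^(1/3)*(81*sqrt(60249) + 19883)^(1/3) - 20*5^(2/3)/(81*sqrt(60249) + 19883)^(1/3) + 20)/108)*cos(sqrt(3)*5^(1/3)*z*(-(81*sqrt(60249) + 19883)^(1/3) + 20*5^(1/3)/(81*sqrt(60249) + 19883)^(1/3))/108) + C4*exp(z*(20*5^(2/3)/(81*sqrt(60249) + 19883)^(1/3) + 10 + 5^(1/3)*(81*sqrt(60249) + 19883)^(1/3))/54) - 16*z^3/135 + 128*z/405


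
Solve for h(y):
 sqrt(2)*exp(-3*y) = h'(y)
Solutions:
 h(y) = C1 - sqrt(2)*exp(-3*y)/3


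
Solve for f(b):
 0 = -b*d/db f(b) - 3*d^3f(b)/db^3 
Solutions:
 f(b) = C1 + Integral(C2*airyai(-3^(2/3)*b/3) + C3*airybi(-3^(2/3)*b/3), b)


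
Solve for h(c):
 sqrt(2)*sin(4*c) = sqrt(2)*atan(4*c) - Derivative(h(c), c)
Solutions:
 h(c) = C1 + sqrt(2)*(c*atan(4*c) - log(16*c^2 + 1)/8) + sqrt(2)*cos(4*c)/4


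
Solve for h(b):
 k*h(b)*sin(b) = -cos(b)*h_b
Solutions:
 h(b) = C1*exp(k*log(cos(b)))


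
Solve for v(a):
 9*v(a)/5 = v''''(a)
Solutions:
 v(a) = C1*exp(-sqrt(3)*5^(3/4)*a/5) + C2*exp(sqrt(3)*5^(3/4)*a/5) + C3*sin(sqrt(3)*5^(3/4)*a/5) + C4*cos(sqrt(3)*5^(3/4)*a/5)


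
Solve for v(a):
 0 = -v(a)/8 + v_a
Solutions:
 v(a) = C1*exp(a/8)


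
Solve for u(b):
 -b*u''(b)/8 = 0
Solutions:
 u(b) = C1 + C2*b


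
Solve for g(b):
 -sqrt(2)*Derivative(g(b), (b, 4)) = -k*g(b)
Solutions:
 g(b) = C1*exp(-2^(7/8)*b*k^(1/4)/2) + C2*exp(2^(7/8)*b*k^(1/4)/2) + C3*exp(-2^(7/8)*I*b*k^(1/4)/2) + C4*exp(2^(7/8)*I*b*k^(1/4)/2)


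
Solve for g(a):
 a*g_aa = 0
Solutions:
 g(a) = C1 + C2*a


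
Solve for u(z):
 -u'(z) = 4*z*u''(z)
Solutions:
 u(z) = C1 + C2*z^(3/4)


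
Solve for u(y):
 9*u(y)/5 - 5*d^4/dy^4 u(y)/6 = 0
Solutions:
 u(y) = C1*exp(-sqrt(5)*54^(1/4)*y/5) + C2*exp(sqrt(5)*54^(1/4)*y/5) + C3*sin(sqrt(5)*54^(1/4)*y/5) + C4*cos(sqrt(5)*54^(1/4)*y/5)


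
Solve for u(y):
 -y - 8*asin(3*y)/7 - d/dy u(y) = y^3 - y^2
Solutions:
 u(y) = C1 - y^4/4 + y^3/3 - y^2/2 - 8*y*asin(3*y)/7 - 8*sqrt(1 - 9*y^2)/21


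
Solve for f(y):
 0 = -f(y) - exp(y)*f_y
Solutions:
 f(y) = C1*exp(exp(-y))


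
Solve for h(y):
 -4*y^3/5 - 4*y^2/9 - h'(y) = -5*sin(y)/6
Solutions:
 h(y) = C1 - y^4/5 - 4*y^3/27 - 5*cos(y)/6


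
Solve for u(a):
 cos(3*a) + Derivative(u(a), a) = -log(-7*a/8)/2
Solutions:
 u(a) = C1 - a*log(-a)/2 - a*log(7) + a/2 + a*log(2) + a*log(14)/2 - sin(3*a)/3


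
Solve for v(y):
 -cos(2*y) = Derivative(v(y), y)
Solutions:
 v(y) = C1 - sin(2*y)/2


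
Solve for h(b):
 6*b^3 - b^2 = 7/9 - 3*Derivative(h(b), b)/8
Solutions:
 h(b) = C1 - 4*b^4 + 8*b^3/9 + 56*b/27


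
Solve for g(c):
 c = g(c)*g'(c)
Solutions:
 g(c) = -sqrt(C1 + c^2)
 g(c) = sqrt(C1 + c^2)


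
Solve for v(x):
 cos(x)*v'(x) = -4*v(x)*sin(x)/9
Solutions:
 v(x) = C1*cos(x)^(4/9)


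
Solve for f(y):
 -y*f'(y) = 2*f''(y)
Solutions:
 f(y) = C1 + C2*erf(y/2)


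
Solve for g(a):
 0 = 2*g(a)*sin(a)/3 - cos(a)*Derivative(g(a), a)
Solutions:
 g(a) = C1/cos(a)^(2/3)


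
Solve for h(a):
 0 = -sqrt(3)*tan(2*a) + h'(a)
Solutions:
 h(a) = C1 - sqrt(3)*log(cos(2*a))/2


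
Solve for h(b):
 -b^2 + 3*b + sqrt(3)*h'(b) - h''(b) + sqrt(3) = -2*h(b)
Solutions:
 h(b) = C1*exp(b*(-sqrt(11) + sqrt(3))/2) + C2*exp(b*(sqrt(3) + sqrt(11))/2) + b^2/2 - 3*b/2 - sqrt(3)*b/2 + sqrt(3)/4 + 5/4


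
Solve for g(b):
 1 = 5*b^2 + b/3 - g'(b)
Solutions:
 g(b) = C1 + 5*b^3/3 + b^2/6 - b


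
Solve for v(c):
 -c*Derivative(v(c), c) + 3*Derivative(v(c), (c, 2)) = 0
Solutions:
 v(c) = C1 + C2*erfi(sqrt(6)*c/6)


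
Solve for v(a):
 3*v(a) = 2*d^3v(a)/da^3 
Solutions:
 v(a) = C3*exp(2^(2/3)*3^(1/3)*a/2) + (C1*sin(2^(2/3)*3^(5/6)*a/4) + C2*cos(2^(2/3)*3^(5/6)*a/4))*exp(-2^(2/3)*3^(1/3)*a/4)


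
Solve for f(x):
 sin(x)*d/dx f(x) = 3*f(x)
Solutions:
 f(x) = C1*(cos(x) - 1)^(3/2)/(cos(x) + 1)^(3/2)


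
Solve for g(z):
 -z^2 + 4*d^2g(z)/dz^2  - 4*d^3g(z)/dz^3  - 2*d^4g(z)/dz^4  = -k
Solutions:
 g(z) = C1 + C2*z + C3*exp(z*(-1 + sqrt(3))) + C4*exp(-z*(1 + sqrt(3))) + z^4/48 + z^3/12 + z^2*(3 - k)/8


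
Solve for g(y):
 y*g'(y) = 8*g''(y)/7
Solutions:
 g(y) = C1 + C2*erfi(sqrt(7)*y/4)


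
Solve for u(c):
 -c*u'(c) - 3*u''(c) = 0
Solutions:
 u(c) = C1 + C2*erf(sqrt(6)*c/6)


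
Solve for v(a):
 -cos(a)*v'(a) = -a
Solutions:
 v(a) = C1 + Integral(a/cos(a), a)


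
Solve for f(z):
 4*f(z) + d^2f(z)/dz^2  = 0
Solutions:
 f(z) = C1*sin(2*z) + C2*cos(2*z)


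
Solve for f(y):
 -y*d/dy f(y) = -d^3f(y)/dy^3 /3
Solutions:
 f(y) = C1 + Integral(C2*airyai(3^(1/3)*y) + C3*airybi(3^(1/3)*y), y)


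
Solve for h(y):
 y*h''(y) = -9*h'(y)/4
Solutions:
 h(y) = C1 + C2/y^(5/4)


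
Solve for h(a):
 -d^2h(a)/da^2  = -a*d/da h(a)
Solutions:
 h(a) = C1 + C2*erfi(sqrt(2)*a/2)


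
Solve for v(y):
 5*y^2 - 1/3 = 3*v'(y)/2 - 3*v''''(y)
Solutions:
 v(y) = C1 + C4*exp(2^(2/3)*y/2) + 10*y^3/9 - 2*y/9 + (C2*sin(2^(2/3)*sqrt(3)*y/4) + C3*cos(2^(2/3)*sqrt(3)*y/4))*exp(-2^(2/3)*y/4)


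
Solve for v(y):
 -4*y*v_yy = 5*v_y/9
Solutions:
 v(y) = C1 + C2*y^(31/36)


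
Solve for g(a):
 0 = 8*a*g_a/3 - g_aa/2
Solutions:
 g(a) = C1 + C2*erfi(2*sqrt(6)*a/3)


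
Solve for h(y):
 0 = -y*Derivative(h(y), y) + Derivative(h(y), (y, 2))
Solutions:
 h(y) = C1 + C2*erfi(sqrt(2)*y/2)


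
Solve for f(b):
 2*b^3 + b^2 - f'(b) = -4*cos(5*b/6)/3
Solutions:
 f(b) = C1 + b^4/2 + b^3/3 + 8*sin(5*b/6)/5


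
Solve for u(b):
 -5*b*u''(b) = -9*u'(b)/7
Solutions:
 u(b) = C1 + C2*b^(44/35)


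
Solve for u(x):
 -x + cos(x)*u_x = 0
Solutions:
 u(x) = C1 + Integral(x/cos(x), x)


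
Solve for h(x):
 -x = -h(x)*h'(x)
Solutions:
 h(x) = -sqrt(C1 + x^2)
 h(x) = sqrt(C1 + x^2)


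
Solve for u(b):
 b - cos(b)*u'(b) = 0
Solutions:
 u(b) = C1 + Integral(b/cos(b), b)


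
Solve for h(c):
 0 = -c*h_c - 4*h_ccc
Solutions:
 h(c) = C1 + Integral(C2*airyai(-2^(1/3)*c/2) + C3*airybi(-2^(1/3)*c/2), c)


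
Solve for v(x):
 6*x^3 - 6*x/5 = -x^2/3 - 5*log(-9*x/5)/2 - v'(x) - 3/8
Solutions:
 v(x) = C1 - 3*x^4/2 - x^3/9 + 3*x^2/5 - 5*x*log(-x)/2 + x*(-5*log(3) + 17/8 + 5*log(5)/2)


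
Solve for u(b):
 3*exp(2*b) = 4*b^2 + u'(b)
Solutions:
 u(b) = C1 - 4*b^3/3 + 3*exp(2*b)/2


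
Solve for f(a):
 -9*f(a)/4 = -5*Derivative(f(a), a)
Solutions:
 f(a) = C1*exp(9*a/20)


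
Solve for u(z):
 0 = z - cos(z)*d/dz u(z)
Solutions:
 u(z) = C1 + Integral(z/cos(z), z)


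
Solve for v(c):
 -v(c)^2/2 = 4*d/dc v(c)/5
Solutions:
 v(c) = 8/(C1 + 5*c)


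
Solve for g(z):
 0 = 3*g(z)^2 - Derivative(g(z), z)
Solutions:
 g(z) = -1/(C1 + 3*z)


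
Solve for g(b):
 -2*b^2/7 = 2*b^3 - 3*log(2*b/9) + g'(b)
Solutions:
 g(b) = C1 - b^4/2 - 2*b^3/21 + 3*b*log(b) + b*log(8/729) - 3*b


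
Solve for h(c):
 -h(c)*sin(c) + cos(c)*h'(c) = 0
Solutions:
 h(c) = C1/cos(c)


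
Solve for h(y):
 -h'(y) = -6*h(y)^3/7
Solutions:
 h(y) = -sqrt(14)*sqrt(-1/(C1 + 6*y))/2
 h(y) = sqrt(14)*sqrt(-1/(C1 + 6*y))/2


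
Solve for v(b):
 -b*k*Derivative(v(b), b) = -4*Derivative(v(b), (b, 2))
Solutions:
 v(b) = Piecewise((-sqrt(2)*sqrt(pi)*C1*erf(sqrt(2)*b*sqrt(-k)/4)/sqrt(-k) - C2, (k > 0) | (k < 0)), (-C1*b - C2, True))


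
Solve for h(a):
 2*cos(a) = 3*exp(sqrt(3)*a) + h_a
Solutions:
 h(a) = C1 - sqrt(3)*exp(sqrt(3)*a) + 2*sin(a)


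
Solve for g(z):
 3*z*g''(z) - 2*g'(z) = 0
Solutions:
 g(z) = C1 + C2*z^(5/3)


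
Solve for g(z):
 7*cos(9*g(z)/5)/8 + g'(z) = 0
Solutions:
 7*z/8 - 5*log(sin(9*g(z)/5) - 1)/18 + 5*log(sin(9*g(z)/5) + 1)/18 = C1


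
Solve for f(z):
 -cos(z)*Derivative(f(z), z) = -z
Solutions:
 f(z) = C1 + Integral(z/cos(z), z)


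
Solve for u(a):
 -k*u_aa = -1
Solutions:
 u(a) = C1 + C2*a + a^2/(2*k)


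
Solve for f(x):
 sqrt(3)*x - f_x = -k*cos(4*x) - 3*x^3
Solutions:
 f(x) = C1 + k*sin(4*x)/4 + 3*x^4/4 + sqrt(3)*x^2/2


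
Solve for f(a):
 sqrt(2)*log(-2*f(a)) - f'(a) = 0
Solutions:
 -sqrt(2)*Integral(1/(log(-_y) + log(2)), (_y, f(a)))/2 = C1 - a


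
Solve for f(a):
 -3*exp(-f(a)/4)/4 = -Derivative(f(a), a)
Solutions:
 f(a) = 4*log(C1 + 3*a/16)


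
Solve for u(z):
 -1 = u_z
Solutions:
 u(z) = C1 - z


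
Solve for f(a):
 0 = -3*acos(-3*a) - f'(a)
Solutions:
 f(a) = C1 - 3*a*acos(-3*a) - sqrt(1 - 9*a^2)


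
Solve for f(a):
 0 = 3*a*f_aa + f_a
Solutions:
 f(a) = C1 + C2*a^(2/3)


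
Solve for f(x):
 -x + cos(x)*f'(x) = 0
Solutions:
 f(x) = C1 + Integral(x/cos(x), x)


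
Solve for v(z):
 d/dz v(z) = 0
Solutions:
 v(z) = C1


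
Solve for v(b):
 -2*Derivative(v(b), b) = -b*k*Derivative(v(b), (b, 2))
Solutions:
 v(b) = C1 + b^(((re(k) + 2)*re(k) + im(k)^2)/(re(k)^2 + im(k)^2))*(C2*sin(2*log(b)*Abs(im(k))/(re(k)^2 + im(k)^2)) + C3*cos(2*log(b)*im(k)/(re(k)^2 + im(k)^2)))


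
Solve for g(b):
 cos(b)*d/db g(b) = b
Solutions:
 g(b) = C1 + Integral(b/cos(b), b)


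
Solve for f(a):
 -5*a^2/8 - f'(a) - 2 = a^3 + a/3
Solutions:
 f(a) = C1 - a^4/4 - 5*a^3/24 - a^2/6 - 2*a


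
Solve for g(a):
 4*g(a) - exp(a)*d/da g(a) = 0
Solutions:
 g(a) = C1*exp(-4*exp(-a))


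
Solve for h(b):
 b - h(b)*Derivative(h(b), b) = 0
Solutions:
 h(b) = -sqrt(C1 + b^2)
 h(b) = sqrt(C1 + b^2)


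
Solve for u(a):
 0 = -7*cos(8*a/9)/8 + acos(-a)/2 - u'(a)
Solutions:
 u(a) = C1 + a*acos(-a)/2 + sqrt(1 - a^2)/2 - 63*sin(8*a/9)/64


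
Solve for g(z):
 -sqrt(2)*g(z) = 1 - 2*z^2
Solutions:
 g(z) = sqrt(2)*(z^2 - 1/2)


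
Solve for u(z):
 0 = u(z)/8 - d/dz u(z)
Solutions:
 u(z) = C1*exp(z/8)


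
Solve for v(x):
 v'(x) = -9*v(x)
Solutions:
 v(x) = C1*exp(-9*x)


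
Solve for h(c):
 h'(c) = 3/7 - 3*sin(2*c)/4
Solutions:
 h(c) = C1 + 3*c/7 + 3*cos(2*c)/8


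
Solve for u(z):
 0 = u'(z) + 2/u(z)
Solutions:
 u(z) = -sqrt(C1 - 4*z)
 u(z) = sqrt(C1 - 4*z)


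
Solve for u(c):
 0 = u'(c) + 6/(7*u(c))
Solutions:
 u(c) = -sqrt(C1 - 84*c)/7
 u(c) = sqrt(C1 - 84*c)/7


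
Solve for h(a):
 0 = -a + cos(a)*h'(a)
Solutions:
 h(a) = C1 + Integral(a/cos(a), a)


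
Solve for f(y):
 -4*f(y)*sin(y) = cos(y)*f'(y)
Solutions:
 f(y) = C1*cos(y)^4


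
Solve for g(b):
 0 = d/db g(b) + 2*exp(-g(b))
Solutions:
 g(b) = log(C1 - 2*b)


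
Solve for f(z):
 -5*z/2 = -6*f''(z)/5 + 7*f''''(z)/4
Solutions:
 f(z) = C1 + C2*z + C3*exp(-2*sqrt(210)*z/35) + C4*exp(2*sqrt(210)*z/35) + 25*z^3/72


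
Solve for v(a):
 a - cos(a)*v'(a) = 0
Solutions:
 v(a) = C1 + Integral(a/cos(a), a)


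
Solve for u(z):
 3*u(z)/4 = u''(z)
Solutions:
 u(z) = C1*exp(-sqrt(3)*z/2) + C2*exp(sqrt(3)*z/2)


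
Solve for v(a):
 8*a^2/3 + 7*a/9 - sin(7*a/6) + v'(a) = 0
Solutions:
 v(a) = C1 - 8*a^3/9 - 7*a^2/18 - 6*cos(7*a/6)/7


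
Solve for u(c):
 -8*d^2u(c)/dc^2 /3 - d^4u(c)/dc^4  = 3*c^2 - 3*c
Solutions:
 u(c) = C1 + C2*c + C3*sin(2*sqrt(6)*c/3) + C4*cos(2*sqrt(6)*c/3) - 3*c^4/32 + 3*c^3/16 + 27*c^2/64


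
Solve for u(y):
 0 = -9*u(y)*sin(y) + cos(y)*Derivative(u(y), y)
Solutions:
 u(y) = C1/cos(y)^9


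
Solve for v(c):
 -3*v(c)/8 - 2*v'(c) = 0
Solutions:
 v(c) = C1*exp(-3*c/16)


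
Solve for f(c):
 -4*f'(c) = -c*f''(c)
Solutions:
 f(c) = C1 + C2*c^5


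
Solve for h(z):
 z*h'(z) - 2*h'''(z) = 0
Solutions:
 h(z) = C1 + Integral(C2*airyai(2^(2/3)*z/2) + C3*airybi(2^(2/3)*z/2), z)


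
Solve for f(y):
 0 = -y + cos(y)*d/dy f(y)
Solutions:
 f(y) = C1 + Integral(y/cos(y), y)


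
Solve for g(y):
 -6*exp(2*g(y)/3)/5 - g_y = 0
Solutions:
 g(y) = 3*log(-sqrt(-1/(C1 - 6*y))) - 3*log(2) + 3*log(30)/2
 g(y) = 3*log(-1/(C1 - 6*y))/2 - 3*log(2) + 3*log(30)/2


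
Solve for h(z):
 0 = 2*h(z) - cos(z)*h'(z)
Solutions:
 h(z) = C1*(sin(z) + 1)/(sin(z) - 1)


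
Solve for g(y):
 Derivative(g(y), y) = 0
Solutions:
 g(y) = C1


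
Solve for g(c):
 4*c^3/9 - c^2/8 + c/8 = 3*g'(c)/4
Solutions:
 g(c) = C1 + 4*c^4/27 - c^3/18 + c^2/12


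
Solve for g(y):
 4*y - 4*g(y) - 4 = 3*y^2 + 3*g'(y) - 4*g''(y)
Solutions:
 g(y) = C1*exp(y*(3 - sqrt(73))/8) + C2*exp(y*(3 + sqrt(73))/8) - 3*y^2/4 + 17*y/8 - 131/32


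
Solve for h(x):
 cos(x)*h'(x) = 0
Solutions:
 h(x) = C1


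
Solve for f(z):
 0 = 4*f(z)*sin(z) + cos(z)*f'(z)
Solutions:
 f(z) = C1*cos(z)^4


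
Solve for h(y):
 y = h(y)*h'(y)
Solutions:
 h(y) = -sqrt(C1 + y^2)
 h(y) = sqrt(C1 + y^2)


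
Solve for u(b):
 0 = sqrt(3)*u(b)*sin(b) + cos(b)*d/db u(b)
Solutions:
 u(b) = C1*cos(b)^(sqrt(3))


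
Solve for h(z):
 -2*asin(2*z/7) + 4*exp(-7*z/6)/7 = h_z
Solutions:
 h(z) = C1 - 2*z*asin(2*z/7) - sqrt(49 - 4*z^2) - 24*exp(-7*z/6)/49


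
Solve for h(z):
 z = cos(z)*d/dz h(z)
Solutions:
 h(z) = C1 + Integral(z/cos(z), z)


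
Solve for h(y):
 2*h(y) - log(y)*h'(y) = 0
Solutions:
 h(y) = C1*exp(2*li(y))


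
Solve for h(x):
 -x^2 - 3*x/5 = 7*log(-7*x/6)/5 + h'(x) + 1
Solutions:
 h(x) = C1 - x^3/3 - 3*x^2/10 - 7*x*log(-x)/5 + x*(-7*log(7) + 2 + 7*log(6))/5


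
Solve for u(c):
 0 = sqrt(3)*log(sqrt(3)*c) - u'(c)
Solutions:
 u(c) = C1 + sqrt(3)*c*log(c) - sqrt(3)*c + sqrt(3)*c*log(3)/2


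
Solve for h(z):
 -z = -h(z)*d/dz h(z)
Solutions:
 h(z) = -sqrt(C1 + z^2)
 h(z) = sqrt(C1 + z^2)


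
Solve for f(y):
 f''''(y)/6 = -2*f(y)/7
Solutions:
 f(y) = (C1*sin(3^(1/4)*7^(3/4)*y/7) + C2*cos(3^(1/4)*7^(3/4)*y/7))*exp(-3^(1/4)*7^(3/4)*y/7) + (C3*sin(3^(1/4)*7^(3/4)*y/7) + C4*cos(3^(1/4)*7^(3/4)*y/7))*exp(3^(1/4)*7^(3/4)*y/7)


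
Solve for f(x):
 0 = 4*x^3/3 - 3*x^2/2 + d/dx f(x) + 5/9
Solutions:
 f(x) = C1 - x^4/3 + x^3/2 - 5*x/9


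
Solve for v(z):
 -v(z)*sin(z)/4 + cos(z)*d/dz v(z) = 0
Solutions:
 v(z) = C1/cos(z)^(1/4)


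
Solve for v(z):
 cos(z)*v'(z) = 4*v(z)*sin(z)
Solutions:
 v(z) = C1/cos(z)^4


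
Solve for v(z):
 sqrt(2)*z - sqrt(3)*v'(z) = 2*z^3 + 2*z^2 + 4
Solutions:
 v(z) = C1 - sqrt(3)*z^4/6 - 2*sqrt(3)*z^3/9 + sqrt(6)*z^2/6 - 4*sqrt(3)*z/3


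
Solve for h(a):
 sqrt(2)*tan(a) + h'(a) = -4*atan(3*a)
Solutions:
 h(a) = C1 - 4*a*atan(3*a) + 2*log(9*a^2 + 1)/3 + sqrt(2)*log(cos(a))


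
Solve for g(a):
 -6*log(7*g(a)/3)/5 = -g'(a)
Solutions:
 5*Integral(1/(-log(_y) - log(7) + log(3)), (_y, g(a)))/6 = C1 - a


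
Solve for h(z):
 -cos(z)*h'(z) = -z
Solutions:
 h(z) = C1 + Integral(z/cos(z), z)


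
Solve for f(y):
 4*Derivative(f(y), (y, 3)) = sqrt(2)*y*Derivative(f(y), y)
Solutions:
 f(y) = C1 + Integral(C2*airyai(sqrt(2)*y/2) + C3*airybi(sqrt(2)*y/2), y)


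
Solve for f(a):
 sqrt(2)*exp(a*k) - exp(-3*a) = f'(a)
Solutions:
 f(a) = C1 + exp(-3*a)/3 + sqrt(2)*exp(a*k)/k


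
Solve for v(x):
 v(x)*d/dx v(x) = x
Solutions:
 v(x) = -sqrt(C1 + x^2)
 v(x) = sqrt(C1 + x^2)


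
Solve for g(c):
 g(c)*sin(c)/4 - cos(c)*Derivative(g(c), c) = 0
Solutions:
 g(c) = C1/cos(c)^(1/4)


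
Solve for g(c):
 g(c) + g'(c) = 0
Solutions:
 g(c) = C1*exp(-c)


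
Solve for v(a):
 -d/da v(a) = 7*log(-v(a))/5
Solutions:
 -li(-v(a)) = C1 - 7*a/5


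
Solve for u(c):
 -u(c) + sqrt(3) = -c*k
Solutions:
 u(c) = c*k + sqrt(3)


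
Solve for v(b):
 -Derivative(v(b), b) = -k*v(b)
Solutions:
 v(b) = C1*exp(b*k)


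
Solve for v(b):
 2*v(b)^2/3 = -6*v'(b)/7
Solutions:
 v(b) = 9/(C1 + 7*b)


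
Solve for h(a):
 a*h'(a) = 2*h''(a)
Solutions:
 h(a) = C1 + C2*erfi(a/2)


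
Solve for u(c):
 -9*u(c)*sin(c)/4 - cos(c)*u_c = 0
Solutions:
 u(c) = C1*cos(c)^(9/4)


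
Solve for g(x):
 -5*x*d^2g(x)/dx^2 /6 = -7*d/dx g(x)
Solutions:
 g(x) = C1 + C2*x^(47/5)


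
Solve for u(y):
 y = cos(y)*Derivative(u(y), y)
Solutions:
 u(y) = C1 + Integral(y/cos(y), y)


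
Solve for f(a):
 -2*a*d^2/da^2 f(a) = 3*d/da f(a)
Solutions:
 f(a) = C1 + C2/sqrt(a)


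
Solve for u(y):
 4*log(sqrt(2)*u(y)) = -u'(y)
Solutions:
 Integral(1/(2*log(_y) + log(2)), (_y, u(y)))/2 = C1 - y


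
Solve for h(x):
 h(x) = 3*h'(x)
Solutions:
 h(x) = C1*exp(x/3)


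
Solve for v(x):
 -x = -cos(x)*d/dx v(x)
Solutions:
 v(x) = C1 + Integral(x/cos(x), x)


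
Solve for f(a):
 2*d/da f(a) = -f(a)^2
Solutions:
 f(a) = 2/(C1 + a)


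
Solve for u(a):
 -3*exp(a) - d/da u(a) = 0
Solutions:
 u(a) = C1 - 3*exp(a)


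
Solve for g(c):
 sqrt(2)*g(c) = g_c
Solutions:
 g(c) = C1*exp(sqrt(2)*c)


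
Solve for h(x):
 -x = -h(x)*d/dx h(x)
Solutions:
 h(x) = -sqrt(C1 + x^2)
 h(x) = sqrt(C1 + x^2)


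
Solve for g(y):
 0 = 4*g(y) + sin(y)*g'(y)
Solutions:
 g(y) = C1*(cos(y)^2 + 2*cos(y) + 1)/(cos(y)^2 - 2*cos(y) + 1)


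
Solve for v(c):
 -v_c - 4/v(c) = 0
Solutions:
 v(c) = -sqrt(C1 - 8*c)
 v(c) = sqrt(C1 - 8*c)


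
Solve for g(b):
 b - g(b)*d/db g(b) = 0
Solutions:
 g(b) = -sqrt(C1 + b^2)
 g(b) = sqrt(C1 + b^2)


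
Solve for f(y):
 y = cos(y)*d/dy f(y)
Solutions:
 f(y) = C1 + Integral(y/cos(y), y)


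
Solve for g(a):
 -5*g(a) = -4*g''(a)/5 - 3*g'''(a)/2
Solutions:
 g(a) = C1*exp(-a*(64/(225*sqrt(452553) + 151363)^(1/3) + 16 + (225*sqrt(452553) + 151363)^(1/3))/90)*sin(sqrt(3)*a*(-(225*sqrt(452553) + 151363)^(1/3) + 64/(225*sqrt(452553) + 151363)^(1/3))/90) + C2*exp(-a*(64/(225*sqrt(452553) + 151363)^(1/3) + 16 + (225*sqrt(452553) + 151363)^(1/3))/90)*cos(sqrt(3)*a*(-(225*sqrt(452553) + 151363)^(1/3) + 64/(225*sqrt(452553) + 151363)^(1/3))/90) + C3*exp(a*(-8 + 64/(225*sqrt(452553) + 151363)^(1/3) + (225*sqrt(452553) + 151363)^(1/3))/45)


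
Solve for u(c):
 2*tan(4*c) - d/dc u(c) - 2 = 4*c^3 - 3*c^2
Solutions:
 u(c) = C1 - c^4 + c^3 - 2*c - log(cos(4*c))/2


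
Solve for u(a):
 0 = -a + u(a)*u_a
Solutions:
 u(a) = -sqrt(C1 + a^2)
 u(a) = sqrt(C1 + a^2)


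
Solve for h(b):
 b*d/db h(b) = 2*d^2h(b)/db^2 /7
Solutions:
 h(b) = C1 + C2*erfi(sqrt(7)*b/2)


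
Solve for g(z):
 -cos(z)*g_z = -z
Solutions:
 g(z) = C1 + Integral(z/cos(z), z)


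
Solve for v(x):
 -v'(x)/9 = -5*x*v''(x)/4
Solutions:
 v(x) = C1 + C2*x^(49/45)


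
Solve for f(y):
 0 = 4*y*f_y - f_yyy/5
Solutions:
 f(y) = C1 + Integral(C2*airyai(20^(1/3)*y) + C3*airybi(20^(1/3)*y), y)


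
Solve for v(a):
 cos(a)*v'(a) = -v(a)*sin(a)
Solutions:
 v(a) = C1*cos(a)


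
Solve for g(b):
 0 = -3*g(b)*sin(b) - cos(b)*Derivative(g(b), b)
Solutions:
 g(b) = C1*cos(b)^3


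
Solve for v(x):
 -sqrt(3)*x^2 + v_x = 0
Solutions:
 v(x) = C1 + sqrt(3)*x^3/3


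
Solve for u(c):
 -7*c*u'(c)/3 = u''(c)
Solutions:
 u(c) = C1 + C2*erf(sqrt(42)*c/6)


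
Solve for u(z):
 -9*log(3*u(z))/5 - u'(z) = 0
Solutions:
 5*Integral(1/(log(_y) + log(3)), (_y, u(z)))/9 = C1 - z


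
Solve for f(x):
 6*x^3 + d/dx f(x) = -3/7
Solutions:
 f(x) = C1 - 3*x^4/2 - 3*x/7


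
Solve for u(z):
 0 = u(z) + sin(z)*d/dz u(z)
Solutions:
 u(z) = C1*sqrt(cos(z) + 1)/sqrt(cos(z) - 1)


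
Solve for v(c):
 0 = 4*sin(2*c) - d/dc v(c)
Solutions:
 v(c) = C1 - 2*cos(2*c)


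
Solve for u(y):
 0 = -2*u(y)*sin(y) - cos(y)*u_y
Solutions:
 u(y) = C1*cos(y)^2


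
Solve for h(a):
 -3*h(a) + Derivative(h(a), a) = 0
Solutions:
 h(a) = C1*exp(3*a)


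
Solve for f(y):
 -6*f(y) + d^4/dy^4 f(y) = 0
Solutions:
 f(y) = C1*exp(-6^(1/4)*y) + C2*exp(6^(1/4)*y) + C3*sin(6^(1/4)*y) + C4*cos(6^(1/4)*y)


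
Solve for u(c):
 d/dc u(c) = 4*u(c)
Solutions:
 u(c) = C1*exp(4*c)


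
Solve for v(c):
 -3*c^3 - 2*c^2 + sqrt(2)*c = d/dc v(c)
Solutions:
 v(c) = C1 - 3*c^4/4 - 2*c^3/3 + sqrt(2)*c^2/2


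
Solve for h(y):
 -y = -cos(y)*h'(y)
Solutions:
 h(y) = C1 + Integral(y/cos(y), y)


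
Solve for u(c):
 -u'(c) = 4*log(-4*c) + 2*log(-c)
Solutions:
 u(c) = C1 - 6*c*log(-c) + 2*c*(3 - 4*log(2))


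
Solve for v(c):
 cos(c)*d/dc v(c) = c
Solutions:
 v(c) = C1 + Integral(c/cos(c), c)


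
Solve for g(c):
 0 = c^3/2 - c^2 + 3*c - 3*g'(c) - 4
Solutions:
 g(c) = C1 + c^4/24 - c^3/9 + c^2/2 - 4*c/3


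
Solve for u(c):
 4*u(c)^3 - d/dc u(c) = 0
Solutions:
 u(c) = -sqrt(2)*sqrt(-1/(C1 + 4*c))/2
 u(c) = sqrt(2)*sqrt(-1/(C1 + 4*c))/2


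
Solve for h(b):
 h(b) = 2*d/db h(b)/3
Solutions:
 h(b) = C1*exp(3*b/2)


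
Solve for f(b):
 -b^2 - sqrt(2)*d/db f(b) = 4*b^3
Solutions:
 f(b) = C1 - sqrt(2)*b^4/2 - sqrt(2)*b^3/6


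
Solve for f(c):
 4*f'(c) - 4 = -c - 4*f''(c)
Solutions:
 f(c) = C1 + C2*exp(-c) - c^2/8 + 5*c/4


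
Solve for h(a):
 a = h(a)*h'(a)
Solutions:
 h(a) = -sqrt(C1 + a^2)
 h(a) = sqrt(C1 + a^2)


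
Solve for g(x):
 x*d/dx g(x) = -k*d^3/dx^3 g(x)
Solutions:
 g(x) = C1 + Integral(C2*airyai(x*(-1/k)^(1/3)) + C3*airybi(x*(-1/k)^(1/3)), x)


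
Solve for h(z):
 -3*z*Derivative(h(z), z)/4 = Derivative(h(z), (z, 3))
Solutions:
 h(z) = C1 + Integral(C2*airyai(-6^(1/3)*z/2) + C3*airybi(-6^(1/3)*z/2), z)


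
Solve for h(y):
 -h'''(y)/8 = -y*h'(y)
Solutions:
 h(y) = C1 + Integral(C2*airyai(2*y) + C3*airybi(2*y), y)


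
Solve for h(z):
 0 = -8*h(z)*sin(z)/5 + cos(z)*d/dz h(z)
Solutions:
 h(z) = C1/cos(z)^(8/5)


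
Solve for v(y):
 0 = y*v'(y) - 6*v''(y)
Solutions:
 v(y) = C1 + C2*erfi(sqrt(3)*y/6)


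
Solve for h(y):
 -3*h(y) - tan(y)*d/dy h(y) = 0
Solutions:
 h(y) = C1/sin(y)^3


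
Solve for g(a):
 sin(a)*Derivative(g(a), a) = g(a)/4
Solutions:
 g(a) = C1*(cos(a) - 1)^(1/8)/(cos(a) + 1)^(1/8)


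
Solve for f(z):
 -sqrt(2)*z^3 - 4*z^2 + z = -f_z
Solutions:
 f(z) = C1 + sqrt(2)*z^4/4 + 4*z^3/3 - z^2/2


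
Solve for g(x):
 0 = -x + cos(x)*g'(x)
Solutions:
 g(x) = C1 + Integral(x/cos(x), x)


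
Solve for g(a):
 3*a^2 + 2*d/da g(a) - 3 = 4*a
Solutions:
 g(a) = C1 - a^3/2 + a^2 + 3*a/2


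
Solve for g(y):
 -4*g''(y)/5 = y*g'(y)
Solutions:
 g(y) = C1 + C2*erf(sqrt(10)*y/4)


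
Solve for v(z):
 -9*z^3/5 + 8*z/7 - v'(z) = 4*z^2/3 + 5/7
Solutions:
 v(z) = C1 - 9*z^4/20 - 4*z^3/9 + 4*z^2/7 - 5*z/7


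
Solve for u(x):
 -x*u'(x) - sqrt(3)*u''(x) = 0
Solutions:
 u(x) = C1 + C2*erf(sqrt(2)*3^(3/4)*x/6)


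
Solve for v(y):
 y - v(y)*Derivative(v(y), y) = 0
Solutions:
 v(y) = -sqrt(C1 + y^2)
 v(y) = sqrt(C1 + y^2)


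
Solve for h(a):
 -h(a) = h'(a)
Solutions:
 h(a) = C1*exp(-a)


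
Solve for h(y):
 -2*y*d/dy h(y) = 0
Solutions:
 h(y) = C1


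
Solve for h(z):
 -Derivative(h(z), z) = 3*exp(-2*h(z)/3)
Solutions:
 h(z) = 3*log(-sqrt(C1 - 3*z)) - 3*log(3) + 3*log(6)/2
 h(z) = 3*log(C1 - 3*z)/2 - 3*log(3) + 3*log(6)/2


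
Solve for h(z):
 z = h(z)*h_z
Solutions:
 h(z) = -sqrt(C1 + z^2)
 h(z) = sqrt(C1 + z^2)


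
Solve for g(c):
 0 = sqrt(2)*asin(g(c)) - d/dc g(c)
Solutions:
 Integral(1/asin(_y), (_y, g(c))) = C1 + sqrt(2)*c


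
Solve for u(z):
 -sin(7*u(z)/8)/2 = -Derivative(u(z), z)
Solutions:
 -z/2 + 4*log(cos(7*u(z)/8) - 1)/7 - 4*log(cos(7*u(z)/8) + 1)/7 = C1


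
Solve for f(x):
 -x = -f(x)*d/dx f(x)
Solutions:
 f(x) = -sqrt(C1 + x^2)
 f(x) = sqrt(C1 + x^2)


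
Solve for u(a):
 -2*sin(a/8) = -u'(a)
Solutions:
 u(a) = C1 - 16*cos(a/8)


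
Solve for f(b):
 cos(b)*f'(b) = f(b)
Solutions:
 f(b) = C1*sqrt(sin(b) + 1)/sqrt(sin(b) - 1)


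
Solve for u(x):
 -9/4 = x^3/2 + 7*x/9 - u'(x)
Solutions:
 u(x) = C1 + x^4/8 + 7*x^2/18 + 9*x/4


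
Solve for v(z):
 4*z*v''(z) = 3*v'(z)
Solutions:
 v(z) = C1 + C2*z^(7/4)


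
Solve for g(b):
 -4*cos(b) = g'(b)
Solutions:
 g(b) = C1 - 4*sin(b)


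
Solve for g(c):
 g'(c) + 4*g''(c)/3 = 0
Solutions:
 g(c) = C1 + C2*exp(-3*c/4)


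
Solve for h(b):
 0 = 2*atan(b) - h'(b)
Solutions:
 h(b) = C1 + 2*b*atan(b) - log(b^2 + 1)


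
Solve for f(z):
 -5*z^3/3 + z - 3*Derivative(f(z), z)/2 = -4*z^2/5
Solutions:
 f(z) = C1 - 5*z^4/18 + 8*z^3/45 + z^2/3


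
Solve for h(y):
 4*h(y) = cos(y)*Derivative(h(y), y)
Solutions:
 h(y) = C1*(sin(y)^2 + 2*sin(y) + 1)/(sin(y)^2 - 2*sin(y) + 1)


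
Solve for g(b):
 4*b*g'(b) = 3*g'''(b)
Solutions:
 g(b) = C1 + Integral(C2*airyai(6^(2/3)*b/3) + C3*airybi(6^(2/3)*b/3), b)


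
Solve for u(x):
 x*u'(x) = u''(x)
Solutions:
 u(x) = C1 + C2*erfi(sqrt(2)*x/2)


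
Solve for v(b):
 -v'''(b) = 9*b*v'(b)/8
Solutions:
 v(b) = C1 + Integral(C2*airyai(-3^(2/3)*b/2) + C3*airybi(-3^(2/3)*b/2), b)


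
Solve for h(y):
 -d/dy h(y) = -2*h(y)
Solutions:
 h(y) = C1*exp(2*y)


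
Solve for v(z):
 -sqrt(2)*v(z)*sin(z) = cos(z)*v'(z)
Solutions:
 v(z) = C1*cos(z)^(sqrt(2))


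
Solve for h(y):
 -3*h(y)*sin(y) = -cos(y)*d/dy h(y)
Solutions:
 h(y) = C1/cos(y)^3


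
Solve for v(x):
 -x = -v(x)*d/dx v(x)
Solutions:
 v(x) = -sqrt(C1 + x^2)
 v(x) = sqrt(C1 + x^2)


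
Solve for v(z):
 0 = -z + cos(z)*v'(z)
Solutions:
 v(z) = C1 + Integral(z/cos(z), z)


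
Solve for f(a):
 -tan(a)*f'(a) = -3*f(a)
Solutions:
 f(a) = C1*sin(a)^3


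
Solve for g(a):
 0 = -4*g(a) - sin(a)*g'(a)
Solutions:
 g(a) = C1*(cos(a)^2 + 2*cos(a) + 1)/(cos(a)^2 - 2*cos(a) + 1)


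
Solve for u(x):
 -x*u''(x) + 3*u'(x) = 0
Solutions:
 u(x) = C1 + C2*x^4


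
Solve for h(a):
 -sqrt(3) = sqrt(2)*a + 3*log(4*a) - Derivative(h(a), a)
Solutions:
 h(a) = C1 + sqrt(2)*a^2/2 + 3*a*log(a) - 3*a + sqrt(3)*a + a*log(64)


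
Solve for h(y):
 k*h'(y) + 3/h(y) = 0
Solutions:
 h(y) = -sqrt(C1 - 6*y/k)
 h(y) = sqrt(C1 - 6*y/k)


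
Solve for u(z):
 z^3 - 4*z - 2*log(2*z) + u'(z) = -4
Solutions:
 u(z) = C1 - z^4/4 + 2*z^2 + 2*z*log(z) - 6*z + z*log(4)


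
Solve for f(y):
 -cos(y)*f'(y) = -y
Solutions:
 f(y) = C1 + Integral(y/cos(y), y)


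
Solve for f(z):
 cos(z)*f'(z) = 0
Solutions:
 f(z) = C1


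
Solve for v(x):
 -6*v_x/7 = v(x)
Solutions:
 v(x) = C1*exp(-7*x/6)


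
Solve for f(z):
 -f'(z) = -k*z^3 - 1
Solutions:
 f(z) = C1 + k*z^4/4 + z


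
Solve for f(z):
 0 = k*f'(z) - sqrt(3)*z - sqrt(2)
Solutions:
 f(z) = C1 + sqrt(3)*z^2/(2*k) + sqrt(2)*z/k


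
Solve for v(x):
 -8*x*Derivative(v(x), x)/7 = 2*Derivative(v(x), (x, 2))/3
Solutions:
 v(x) = C1 + C2*erf(sqrt(42)*x/7)


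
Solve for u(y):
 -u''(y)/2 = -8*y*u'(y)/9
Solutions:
 u(y) = C1 + C2*erfi(2*sqrt(2)*y/3)


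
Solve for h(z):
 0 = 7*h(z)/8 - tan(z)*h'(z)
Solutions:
 h(z) = C1*sin(z)^(7/8)


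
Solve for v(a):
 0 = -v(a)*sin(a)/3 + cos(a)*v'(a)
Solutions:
 v(a) = C1/cos(a)^(1/3)


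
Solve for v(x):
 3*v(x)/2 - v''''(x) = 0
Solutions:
 v(x) = C1*exp(-2^(3/4)*3^(1/4)*x/2) + C2*exp(2^(3/4)*3^(1/4)*x/2) + C3*sin(2^(3/4)*3^(1/4)*x/2) + C4*cos(2^(3/4)*3^(1/4)*x/2)


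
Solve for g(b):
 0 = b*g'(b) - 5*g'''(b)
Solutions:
 g(b) = C1 + Integral(C2*airyai(5^(2/3)*b/5) + C3*airybi(5^(2/3)*b/5), b)


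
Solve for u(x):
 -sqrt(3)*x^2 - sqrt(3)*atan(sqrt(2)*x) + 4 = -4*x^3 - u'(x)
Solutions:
 u(x) = C1 - x^4 + sqrt(3)*x^3/3 - 4*x + sqrt(3)*(x*atan(sqrt(2)*x) - sqrt(2)*log(2*x^2 + 1)/4)


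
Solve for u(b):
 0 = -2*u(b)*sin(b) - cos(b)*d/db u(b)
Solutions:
 u(b) = C1*cos(b)^2


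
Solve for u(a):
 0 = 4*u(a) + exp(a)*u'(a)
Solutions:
 u(a) = C1*exp(4*exp(-a))


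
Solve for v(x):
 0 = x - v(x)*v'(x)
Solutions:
 v(x) = -sqrt(C1 + x^2)
 v(x) = sqrt(C1 + x^2)


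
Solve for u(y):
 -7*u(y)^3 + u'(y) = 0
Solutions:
 u(y) = -sqrt(2)*sqrt(-1/(C1 + 7*y))/2
 u(y) = sqrt(2)*sqrt(-1/(C1 + 7*y))/2


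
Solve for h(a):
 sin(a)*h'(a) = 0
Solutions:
 h(a) = C1


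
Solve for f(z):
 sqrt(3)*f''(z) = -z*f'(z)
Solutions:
 f(z) = C1 + C2*erf(sqrt(2)*3^(3/4)*z/6)


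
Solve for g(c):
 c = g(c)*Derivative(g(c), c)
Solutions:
 g(c) = -sqrt(C1 + c^2)
 g(c) = sqrt(C1 + c^2)


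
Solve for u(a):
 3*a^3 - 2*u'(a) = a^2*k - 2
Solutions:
 u(a) = C1 + 3*a^4/8 - a^3*k/6 + a


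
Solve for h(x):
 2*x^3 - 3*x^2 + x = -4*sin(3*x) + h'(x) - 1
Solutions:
 h(x) = C1 + x^4/2 - x^3 + x^2/2 + x - 4*cos(3*x)/3


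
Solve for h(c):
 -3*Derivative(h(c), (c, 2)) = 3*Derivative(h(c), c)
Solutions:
 h(c) = C1 + C2*exp(-c)


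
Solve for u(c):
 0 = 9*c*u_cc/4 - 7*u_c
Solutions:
 u(c) = C1 + C2*c^(37/9)


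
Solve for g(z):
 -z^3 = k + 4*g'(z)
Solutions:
 g(z) = C1 - k*z/4 - z^4/16


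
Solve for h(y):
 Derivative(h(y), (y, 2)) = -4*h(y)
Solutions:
 h(y) = C1*sin(2*y) + C2*cos(2*y)


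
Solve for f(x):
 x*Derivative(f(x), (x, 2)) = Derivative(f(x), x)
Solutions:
 f(x) = C1 + C2*x^2


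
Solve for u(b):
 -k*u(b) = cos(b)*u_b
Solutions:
 u(b) = C1*exp(k*(log(sin(b) - 1) - log(sin(b) + 1))/2)


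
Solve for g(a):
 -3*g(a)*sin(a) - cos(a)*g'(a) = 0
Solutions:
 g(a) = C1*cos(a)^3


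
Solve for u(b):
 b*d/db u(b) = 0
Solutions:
 u(b) = C1


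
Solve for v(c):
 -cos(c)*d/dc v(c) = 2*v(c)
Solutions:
 v(c) = C1*(sin(c) - 1)/(sin(c) + 1)


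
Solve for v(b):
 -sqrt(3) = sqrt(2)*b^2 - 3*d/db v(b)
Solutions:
 v(b) = C1 + sqrt(2)*b^3/9 + sqrt(3)*b/3


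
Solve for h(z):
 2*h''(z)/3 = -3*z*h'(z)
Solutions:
 h(z) = C1 + C2*erf(3*z/2)


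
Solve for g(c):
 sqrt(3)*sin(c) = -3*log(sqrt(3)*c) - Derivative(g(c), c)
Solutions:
 g(c) = C1 - 3*c*log(c) - 3*c*log(3)/2 + 3*c + sqrt(3)*cos(c)


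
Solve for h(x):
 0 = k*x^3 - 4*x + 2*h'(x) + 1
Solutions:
 h(x) = C1 - k*x^4/8 + x^2 - x/2


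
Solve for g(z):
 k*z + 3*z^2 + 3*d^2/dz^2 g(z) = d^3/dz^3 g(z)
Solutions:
 g(z) = C1 + C2*z + C3*exp(3*z) - z^4/12 + z^3*(-k - 2)/18 + z^2*(-k - 2)/18


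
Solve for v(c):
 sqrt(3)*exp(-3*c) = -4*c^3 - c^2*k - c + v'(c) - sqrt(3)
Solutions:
 v(c) = C1 + c^4 + c^3*k/3 + c^2/2 + sqrt(3)*c - sqrt(3)*exp(-3*c)/3


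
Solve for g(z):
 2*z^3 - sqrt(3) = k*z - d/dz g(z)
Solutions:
 g(z) = C1 + k*z^2/2 - z^4/2 + sqrt(3)*z


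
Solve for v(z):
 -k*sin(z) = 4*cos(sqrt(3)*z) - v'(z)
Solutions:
 v(z) = C1 - k*cos(z) + 4*sqrt(3)*sin(sqrt(3)*z)/3


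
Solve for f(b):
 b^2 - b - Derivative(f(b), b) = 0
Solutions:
 f(b) = C1 + b^3/3 - b^2/2


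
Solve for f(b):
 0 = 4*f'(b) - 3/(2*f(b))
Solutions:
 f(b) = -sqrt(C1 + 3*b)/2
 f(b) = sqrt(C1 + 3*b)/2


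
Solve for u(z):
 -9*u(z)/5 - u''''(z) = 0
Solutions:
 u(z) = (C1*sin(5^(3/4)*sqrt(6)*z/10) + C2*cos(5^(3/4)*sqrt(6)*z/10))*exp(-5^(3/4)*sqrt(6)*z/10) + (C3*sin(5^(3/4)*sqrt(6)*z/10) + C4*cos(5^(3/4)*sqrt(6)*z/10))*exp(5^(3/4)*sqrt(6)*z/10)


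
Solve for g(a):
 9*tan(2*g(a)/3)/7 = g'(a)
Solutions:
 g(a) = -3*asin(C1*exp(6*a/7))/2 + 3*pi/2
 g(a) = 3*asin(C1*exp(6*a/7))/2


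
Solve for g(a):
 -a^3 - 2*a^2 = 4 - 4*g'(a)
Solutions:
 g(a) = C1 + a^4/16 + a^3/6 + a


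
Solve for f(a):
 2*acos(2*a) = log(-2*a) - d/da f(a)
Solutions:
 f(a) = C1 + a*log(-a) - 2*a*acos(2*a) - a + a*log(2) + sqrt(1 - 4*a^2)


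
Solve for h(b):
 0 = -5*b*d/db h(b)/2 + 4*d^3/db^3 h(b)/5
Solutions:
 h(b) = C1 + Integral(C2*airyai(5^(2/3)*b/2) + C3*airybi(5^(2/3)*b/2), b)


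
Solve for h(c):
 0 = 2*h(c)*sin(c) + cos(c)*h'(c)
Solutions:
 h(c) = C1*cos(c)^2


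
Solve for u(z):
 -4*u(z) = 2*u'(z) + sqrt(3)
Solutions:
 u(z) = C1*exp(-2*z) - sqrt(3)/4


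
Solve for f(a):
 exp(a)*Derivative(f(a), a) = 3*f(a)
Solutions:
 f(a) = C1*exp(-3*exp(-a))


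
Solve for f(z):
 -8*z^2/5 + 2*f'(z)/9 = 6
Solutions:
 f(z) = C1 + 12*z^3/5 + 27*z


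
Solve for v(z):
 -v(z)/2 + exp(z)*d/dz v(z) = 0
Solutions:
 v(z) = C1*exp(-exp(-z)/2)


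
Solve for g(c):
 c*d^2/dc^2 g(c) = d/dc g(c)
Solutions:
 g(c) = C1 + C2*c^2


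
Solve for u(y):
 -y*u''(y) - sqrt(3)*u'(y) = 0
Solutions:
 u(y) = C1 + C2*y^(1 - sqrt(3))


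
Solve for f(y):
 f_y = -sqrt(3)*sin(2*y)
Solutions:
 f(y) = C1 + sqrt(3)*cos(2*y)/2


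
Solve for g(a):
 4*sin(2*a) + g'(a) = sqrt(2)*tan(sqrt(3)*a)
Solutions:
 g(a) = C1 - sqrt(6)*log(cos(sqrt(3)*a))/3 + 2*cos(2*a)


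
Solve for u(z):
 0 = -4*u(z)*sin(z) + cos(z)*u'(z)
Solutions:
 u(z) = C1/cos(z)^4


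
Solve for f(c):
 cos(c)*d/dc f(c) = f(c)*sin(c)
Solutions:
 f(c) = C1/cos(c)


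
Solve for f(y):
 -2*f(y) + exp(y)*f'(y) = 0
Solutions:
 f(y) = C1*exp(-2*exp(-y))


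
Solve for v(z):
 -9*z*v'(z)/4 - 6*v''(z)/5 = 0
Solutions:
 v(z) = C1 + C2*erf(sqrt(15)*z/4)


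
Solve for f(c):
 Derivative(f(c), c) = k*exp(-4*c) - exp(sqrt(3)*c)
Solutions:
 f(c) = C1 - k*exp(-4*c)/4 - sqrt(3)*exp(sqrt(3)*c)/3


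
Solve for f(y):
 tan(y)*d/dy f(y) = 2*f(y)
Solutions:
 f(y) = C1*sin(y)^2


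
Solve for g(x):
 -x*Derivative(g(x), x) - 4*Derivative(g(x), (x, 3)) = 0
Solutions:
 g(x) = C1 + Integral(C2*airyai(-2^(1/3)*x/2) + C3*airybi(-2^(1/3)*x/2), x)


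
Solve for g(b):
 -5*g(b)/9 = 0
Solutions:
 g(b) = 0


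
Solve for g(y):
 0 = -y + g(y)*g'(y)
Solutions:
 g(y) = -sqrt(C1 + y^2)
 g(y) = sqrt(C1 + y^2)


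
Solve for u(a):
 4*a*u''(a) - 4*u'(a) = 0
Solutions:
 u(a) = C1 + C2*a^2


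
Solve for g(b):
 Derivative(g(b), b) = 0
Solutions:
 g(b) = C1


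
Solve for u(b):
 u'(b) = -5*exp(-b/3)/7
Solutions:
 u(b) = C1 + 15*exp(-b/3)/7


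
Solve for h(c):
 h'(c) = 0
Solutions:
 h(c) = C1


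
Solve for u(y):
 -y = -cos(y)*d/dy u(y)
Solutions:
 u(y) = C1 + Integral(y/cos(y), y)


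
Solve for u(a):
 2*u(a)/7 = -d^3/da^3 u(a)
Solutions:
 u(a) = C3*exp(-2^(1/3)*7^(2/3)*a/7) + (C1*sin(2^(1/3)*sqrt(3)*7^(2/3)*a/14) + C2*cos(2^(1/3)*sqrt(3)*7^(2/3)*a/14))*exp(2^(1/3)*7^(2/3)*a/14)


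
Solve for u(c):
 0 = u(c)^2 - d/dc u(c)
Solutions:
 u(c) = -1/(C1 + c)


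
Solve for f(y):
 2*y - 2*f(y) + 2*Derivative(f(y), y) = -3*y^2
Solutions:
 f(y) = C1*exp(y) + 3*y^2/2 + 4*y + 4


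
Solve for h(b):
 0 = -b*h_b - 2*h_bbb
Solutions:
 h(b) = C1 + Integral(C2*airyai(-2^(2/3)*b/2) + C3*airybi(-2^(2/3)*b/2), b)


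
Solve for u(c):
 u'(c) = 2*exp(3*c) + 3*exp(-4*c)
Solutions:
 u(c) = C1 + 2*exp(3*c)/3 - 3*exp(-4*c)/4


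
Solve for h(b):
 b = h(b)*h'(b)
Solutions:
 h(b) = -sqrt(C1 + b^2)
 h(b) = sqrt(C1 + b^2)


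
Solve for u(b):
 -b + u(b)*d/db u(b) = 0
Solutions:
 u(b) = -sqrt(C1 + b^2)
 u(b) = sqrt(C1 + b^2)


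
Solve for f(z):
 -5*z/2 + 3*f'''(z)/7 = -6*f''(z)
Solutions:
 f(z) = C1 + C2*z + C3*exp(-14*z) + 5*z^3/72 - 5*z^2/336


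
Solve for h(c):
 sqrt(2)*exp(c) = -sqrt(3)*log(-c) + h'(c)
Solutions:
 h(c) = C1 + sqrt(3)*c*log(-c) - sqrt(3)*c + sqrt(2)*exp(c)


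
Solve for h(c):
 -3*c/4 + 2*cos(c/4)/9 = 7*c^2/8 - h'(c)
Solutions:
 h(c) = C1 + 7*c^3/24 + 3*c^2/8 - 8*sin(c/4)/9


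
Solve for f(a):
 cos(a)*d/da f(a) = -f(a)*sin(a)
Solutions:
 f(a) = C1*cos(a)


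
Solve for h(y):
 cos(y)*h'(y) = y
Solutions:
 h(y) = C1 + Integral(y/cos(y), y)


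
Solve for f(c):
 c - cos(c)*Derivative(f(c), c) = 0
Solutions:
 f(c) = C1 + Integral(c/cos(c), c)


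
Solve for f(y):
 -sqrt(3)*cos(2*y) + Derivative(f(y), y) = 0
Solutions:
 f(y) = C1 + sqrt(3)*sin(2*y)/2


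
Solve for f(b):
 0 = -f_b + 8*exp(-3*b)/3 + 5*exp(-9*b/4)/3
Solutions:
 f(b) = C1 - 8*exp(-3*b)/9 - 20*exp(-9*b/4)/27


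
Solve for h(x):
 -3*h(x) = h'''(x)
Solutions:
 h(x) = C3*exp(-3^(1/3)*x) + (C1*sin(3^(5/6)*x/2) + C2*cos(3^(5/6)*x/2))*exp(3^(1/3)*x/2)


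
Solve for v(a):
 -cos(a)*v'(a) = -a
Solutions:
 v(a) = C1 + Integral(a/cos(a), a)


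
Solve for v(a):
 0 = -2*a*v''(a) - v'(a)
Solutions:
 v(a) = C1 + C2*sqrt(a)


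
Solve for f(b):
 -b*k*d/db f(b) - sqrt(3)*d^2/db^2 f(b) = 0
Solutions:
 f(b) = Piecewise((-sqrt(2)*3^(1/4)*sqrt(pi)*C1*erf(sqrt(2)*3^(3/4)*b*sqrt(k)/6)/(2*sqrt(k)) - C2, (k > 0) | (k < 0)), (-C1*b - C2, True))


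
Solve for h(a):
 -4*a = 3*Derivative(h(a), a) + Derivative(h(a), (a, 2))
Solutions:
 h(a) = C1 + C2*exp(-3*a) - 2*a^2/3 + 4*a/9


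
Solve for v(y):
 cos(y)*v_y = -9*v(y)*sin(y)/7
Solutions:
 v(y) = C1*cos(y)^(9/7)


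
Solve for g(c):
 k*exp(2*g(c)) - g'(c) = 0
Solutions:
 g(c) = log(-sqrt(-1/(C1 + c*k))) - log(2)/2
 g(c) = log(-1/(C1 + c*k))/2 - log(2)/2


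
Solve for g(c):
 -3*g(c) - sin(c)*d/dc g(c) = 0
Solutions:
 g(c) = C1*(cos(c) + 1)^(3/2)/(cos(c) - 1)^(3/2)


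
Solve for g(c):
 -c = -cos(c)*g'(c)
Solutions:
 g(c) = C1 + Integral(c/cos(c), c)
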